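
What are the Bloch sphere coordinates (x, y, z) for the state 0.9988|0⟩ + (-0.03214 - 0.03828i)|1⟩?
(-0.0642, -0.07647, 0.9951)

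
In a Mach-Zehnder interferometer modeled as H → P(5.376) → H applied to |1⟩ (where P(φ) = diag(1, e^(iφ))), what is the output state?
(0.192 + 0.3939i)|0⟩ + (0.808 - 0.3939i)|1⟩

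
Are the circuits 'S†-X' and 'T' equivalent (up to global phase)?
No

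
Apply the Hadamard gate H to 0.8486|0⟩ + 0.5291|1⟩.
0.9742|0⟩ + 0.2259|1⟩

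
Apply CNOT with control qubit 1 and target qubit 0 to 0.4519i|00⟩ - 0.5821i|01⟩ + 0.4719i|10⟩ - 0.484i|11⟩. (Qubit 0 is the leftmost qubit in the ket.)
0.4519i|00⟩ - 0.484i|01⟩ + 0.4719i|10⟩ - 0.5821i|11⟩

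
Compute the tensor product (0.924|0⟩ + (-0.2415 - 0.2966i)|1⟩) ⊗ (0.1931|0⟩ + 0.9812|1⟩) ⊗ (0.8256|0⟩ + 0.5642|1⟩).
0.1473|000⟩ + 0.1007|001⟩ + 0.7485|010⟩ + 0.5115|011⟩ + (-0.0385 - 0.04728i)|100⟩ + (-0.02631 - 0.03231i)|101⟩ + (-0.1956 - 0.2403i)|110⟩ + (-0.1337 - 0.1642i)|111⟩

amp(|b₁b₂…⟩) = product of the factor amplitudes for bits b₁, b₂, …; only kets whose every factor amplitude is nonzero survive.
|000⟩: (0.924)(0.1931)(0.8256) = 0.1473
|001⟩: (0.924)(0.1931)(0.5642) = 0.1007
|010⟩: (0.924)(0.9812)(0.8256) = 0.7485
|011⟩: (0.924)(0.9812)(0.5642) = 0.5115
|100⟩: (-0.2415 - 0.2966i)(0.1931)(0.8256) = (-0.0385 - 0.04728i)
|101⟩: (-0.2415 - 0.2966i)(0.1931)(0.5642) = (-0.02631 - 0.03231i)
|110⟩: (-0.2415 - 0.2966i)(0.9812)(0.8256) = (-0.1956 - 0.2403i)
|111⟩: (-0.2415 - 0.2966i)(0.9812)(0.5642) = (-0.1337 - 0.1642i)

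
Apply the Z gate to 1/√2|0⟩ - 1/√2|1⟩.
1/√2|0⟩ + 1/√2|1⟩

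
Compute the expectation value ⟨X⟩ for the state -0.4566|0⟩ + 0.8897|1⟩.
-0.8125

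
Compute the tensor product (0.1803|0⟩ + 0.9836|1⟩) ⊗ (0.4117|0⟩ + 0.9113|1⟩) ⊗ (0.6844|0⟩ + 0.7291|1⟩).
0.0508|000⟩ + 0.05412|001⟩ + 0.1125|010⟩ + 0.1198|011⟩ + 0.2771|100⟩ + 0.2952|101⟩ + 0.6135|110⟩ + 0.6535|111⟩

amp(|b₁b₂…⟩) = product of the factor amplitudes for bits b₁, b₂, …; only kets whose every factor amplitude is nonzero survive.
|000⟩: (0.1803)(0.4117)(0.6844) = 0.0508
|001⟩: (0.1803)(0.4117)(0.7291) = 0.05412
|010⟩: (0.1803)(0.9113)(0.6844) = 0.1125
|011⟩: (0.1803)(0.9113)(0.7291) = 0.1198
|100⟩: (0.9836)(0.4117)(0.6844) = 0.2771
|101⟩: (0.9836)(0.4117)(0.7291) = 0.2952
|110⟩: (0.9836)(0.9113)(0.6844) = 0.6135
|111⟩: (0.9836)(0.9113)(0.7291) = 0.6535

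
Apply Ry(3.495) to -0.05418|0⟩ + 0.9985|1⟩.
-0.9734|0⟩ - 0.2289|1⟩

Ry(3.495) = [[cos(θ/2), −sin(θ/2)], [sin(θ/2), cos(θ/2)]]; θ = 3.495, cos(θ/2) ≈ -0.175786, sin(θ/2) ≈ 0.984428.
With a = amp(|0⟩) = -0.05418 and b = amp(|1⟩) = 0.9985:
new amp(|0⟩) = (-0.175786)·a + (-0.984428)·b = -0.9734
new amp(|1⟩) = (0.984428)·a + (-0.175786)·b = -0.2289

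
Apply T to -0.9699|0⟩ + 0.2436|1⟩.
-0.9699|0⟩ + (0.1723 + 0.1723i)|1⟩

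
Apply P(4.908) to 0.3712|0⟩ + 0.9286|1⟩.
0.3712|0⟩ + (0.1805 - 0.9109i)|1⟩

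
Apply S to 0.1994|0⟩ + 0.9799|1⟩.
0.1994|0⟩ + 0.9799i|1⟩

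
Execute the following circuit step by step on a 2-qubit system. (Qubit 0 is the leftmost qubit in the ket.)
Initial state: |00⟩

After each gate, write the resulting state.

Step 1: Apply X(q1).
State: |01⟩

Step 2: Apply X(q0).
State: |11⟩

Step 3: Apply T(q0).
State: (1/√2 + (1/√2)i)|11⟩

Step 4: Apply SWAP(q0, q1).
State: (1/√2 + (1/√2)i)|11⟩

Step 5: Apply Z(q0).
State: (-1/√2 - (1/√2)i)|11⟩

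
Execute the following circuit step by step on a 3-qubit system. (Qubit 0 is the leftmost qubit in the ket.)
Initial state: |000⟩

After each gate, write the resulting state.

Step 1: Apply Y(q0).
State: i|100⟩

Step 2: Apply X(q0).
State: i|000⟩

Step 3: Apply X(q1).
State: i|010⟩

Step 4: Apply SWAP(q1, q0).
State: i|100⟩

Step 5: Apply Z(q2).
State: i|100⟩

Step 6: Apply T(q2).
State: i|100⟩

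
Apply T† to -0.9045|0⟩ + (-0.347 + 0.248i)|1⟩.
-0.9045|0⟩ + (-0.07 + 0.4207i)|1⟩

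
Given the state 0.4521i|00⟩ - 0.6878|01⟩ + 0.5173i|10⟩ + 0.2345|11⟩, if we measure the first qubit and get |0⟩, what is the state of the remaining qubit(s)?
0.5493i|0⟩ - 0.8356|1⟩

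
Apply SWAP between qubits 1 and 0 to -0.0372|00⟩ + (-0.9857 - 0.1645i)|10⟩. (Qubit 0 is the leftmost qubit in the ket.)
-0.0372|00⟩ + (-0.9857 - 0.1645i)|01⟩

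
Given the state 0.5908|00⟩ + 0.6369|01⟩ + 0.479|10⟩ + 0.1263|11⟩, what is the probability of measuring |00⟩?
0.349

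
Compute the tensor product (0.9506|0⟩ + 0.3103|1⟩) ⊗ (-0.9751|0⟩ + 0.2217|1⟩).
-0.9269|00⟩ + 0.2107|01⟩ - 0.3026|10⟩ + 0.06879|11⟩

amp(|b₁b₂…⟩) = product of the factor amplitudes for bits b₁, b₂, …; only kets whose every factor amplitude is nonzero survive.
|00⟩: (0.9506)(-0.9751) = -0.9269
|01⟩: (0.9506)(0.2217) = 0.2107
|10⟩: (0.3103)(-0.9751) = -0.3026
|11⟩: (0.3103)(0.2217) = 0.06879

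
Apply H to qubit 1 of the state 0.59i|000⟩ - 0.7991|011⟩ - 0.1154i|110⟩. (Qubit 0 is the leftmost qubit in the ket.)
0.4172i|000⟩ - 0.565|001⟩ + 0.4172i|010⟩ + 0.565|011⟩ - 0.0816i|100⟩ + 0.0816i|110⟩

H on qubit 1 mixes each pair of kets that differ only in qubit 1: amplitudes (a, b) of (|…0…⟩, |…1…⟩) become ((a + b)/√2, (a − b)/√2). Kets absent from the input have amplitude 0.
(|000⟩, |010⟩): (a, b) = (0.59i, 0) → (0.4172i, 0.4172i)
(|001⟩, |011⟩): (a, b) = (0, -0.7991) → (-0.565, 0.565)
(|100⟩, |110⟩): (a, b) = (0, -0.1154i) → (-0.0816i, 0.0816i)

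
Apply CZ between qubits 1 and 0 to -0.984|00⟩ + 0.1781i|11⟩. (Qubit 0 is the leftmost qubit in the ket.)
-0.984|00⟩ - 0.1781i|11⟩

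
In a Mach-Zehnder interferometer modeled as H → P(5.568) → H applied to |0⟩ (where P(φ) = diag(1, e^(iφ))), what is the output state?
(0.8775 - 0.3279i)|0⟩ + (0.1225 + 0.3279i)|1⟩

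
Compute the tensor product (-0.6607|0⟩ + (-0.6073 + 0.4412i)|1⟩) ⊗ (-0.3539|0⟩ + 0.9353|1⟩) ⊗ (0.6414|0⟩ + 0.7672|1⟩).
0.15|000⟩ + 0.1794|001⟩ - 0.3964|010⟩ - 0.4741|011⟩ + (0.1379 - 0.1001i)|100⟩ + (0.1649 - 0.1198i)|101⟩ + (-0.3643 + 0.2647i)|110⟩ + (-0.4358 + 0.3166i)|111⟩

amp(|b₁b₂…⟩) = product of the factor amplitudes for bits b₁, b₂, …; only kets whose every factor amplitude is nonzero survive.
|000⟩: (-0.6607)(-0.3539)(0.6414) = 0.15
|001⟩: (-0.6607)(-0.3539)(0.7672) = 0.1794
|010⟩: (-0.6607)(0.9353)(0.6414) = -0.3964
|011⟩: (-0.6607)(0.9353)(0.7672) = -0.4741
|100⟩: (-0.6073 + 0.4412i)(-0.3539)(0.6414) = (0.1379 - 0.1001i)
|101⟩: (-0.6073 + 0.4412i)(-0.3539)(0.7672) = (0.1649 - 0.1198i)
|110⟩: (-0.6073 + 0.4412i)(0.9353)(0.6414) = (-0.3643 + 0.2647i)
|111⟩: (-0.6073 + 0.4412i)(0.9353)(0.7672) = (-0.4358 + 0.3166i)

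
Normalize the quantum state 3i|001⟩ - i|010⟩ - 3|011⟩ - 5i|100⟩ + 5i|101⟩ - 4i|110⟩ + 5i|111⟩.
0.286i|001⟩ - 0.09535i|010⟩ - 0.286|011⟩ - 0.4767i|100⟩ + 0.4767i|101⟩ - 0.3814i|110⟩ + 0.4767i|111⟩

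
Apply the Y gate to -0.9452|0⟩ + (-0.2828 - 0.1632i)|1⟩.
(-0.1632 + 0.2828i)|0⟩ - 0.9452i|1⟩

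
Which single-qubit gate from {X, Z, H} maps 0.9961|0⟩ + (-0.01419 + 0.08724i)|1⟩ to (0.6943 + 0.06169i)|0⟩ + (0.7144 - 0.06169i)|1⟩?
H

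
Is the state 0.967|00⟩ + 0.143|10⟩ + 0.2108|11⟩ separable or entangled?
Entangled

Writing the state as a|00⟩ + b|01⟩ + c|10⟩ + d|11⟩, it is a product state iff ad − bc = 0.
Here (a, b, c, d) = (0.967, 0, 0.143, 0.2108): ad − bc = (0.967)(0.2108) − (0)(0.143) = 0.2038 ≠ 0, so the state is entangled.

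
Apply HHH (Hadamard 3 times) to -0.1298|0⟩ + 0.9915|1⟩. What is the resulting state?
0.6093|0⟩ - 0.7929|1⟩

H² = I, so H^3 = H: a single Hadamard. With (a, b) = (-0.1298, 0.9915), H gives ((a + b)/√2, (a − b)/√2) = (0.6093, -0.7929).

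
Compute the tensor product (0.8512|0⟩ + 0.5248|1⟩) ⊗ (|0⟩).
0.8512|00⟩ + 0.5248|10⟩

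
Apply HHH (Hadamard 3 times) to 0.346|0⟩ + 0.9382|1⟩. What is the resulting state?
0.9081|0⟩ - 0.4187|1⟩

H² = I, so H^3 = H: a single Hadamard. With (a, b) = (0.346, 0.9382), H gives ((a + b)/√2, (a − b)/√2) = (0.9081, -0.4187).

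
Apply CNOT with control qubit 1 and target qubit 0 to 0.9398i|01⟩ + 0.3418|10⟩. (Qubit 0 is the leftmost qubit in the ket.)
0.3418|10⟩ + 0.9398i|11⟩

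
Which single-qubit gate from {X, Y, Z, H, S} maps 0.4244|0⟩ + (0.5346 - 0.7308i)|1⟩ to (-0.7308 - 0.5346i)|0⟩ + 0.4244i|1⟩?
Y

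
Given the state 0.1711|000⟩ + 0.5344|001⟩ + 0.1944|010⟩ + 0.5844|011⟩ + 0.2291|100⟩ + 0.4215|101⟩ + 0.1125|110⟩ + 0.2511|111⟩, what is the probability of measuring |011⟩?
0.3415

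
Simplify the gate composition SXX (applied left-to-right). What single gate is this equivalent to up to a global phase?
S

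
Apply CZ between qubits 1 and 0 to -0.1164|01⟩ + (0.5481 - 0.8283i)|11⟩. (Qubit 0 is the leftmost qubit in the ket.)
-0.1164|01⟩ + (-0.5481 + 0.8283i)|11⟩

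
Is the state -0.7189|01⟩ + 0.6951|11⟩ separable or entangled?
Separable

Writing the state as a|00⟩ + b|01⟩ + c|10⟩ + d|11⟩, it is a product state iff ad − bc = 0.
Here (a, b, c, d) = (0, -0.7189, 0, 0.6951): ad − bc = (0)(0.6951) − (-0.7189)(0) = 0, so the state is separable.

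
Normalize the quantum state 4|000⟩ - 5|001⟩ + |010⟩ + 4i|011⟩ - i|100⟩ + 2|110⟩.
0.504|000⟩ - 0.6299|001⟩ + 0.126|010⟩ + 0.504i|011⟩ - 0.126i|100⟩ + 0.252|110⟩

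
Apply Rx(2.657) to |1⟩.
-0.9708i|0⟩ + 0.2399|1⟩

Rx(2.657) = [[cos(θ/2), −i·sin(θ/2)], [−i·sin(θ/2), cos(θ/2)]]; θ = 2.657, cos(θ/2) ≈ 0.239933, sin(θ/2) ≈ 0.97079.
With a = amp(|0⟩) = 0 and b = amp(|1⟩) = 1:
new amp(|0⟩) = (0.239933)·a + (-0.97079i)·b = -0.9708i
new amp(|1⟩) = (-0.97079i)·a + (0.239933)·b = 0.2399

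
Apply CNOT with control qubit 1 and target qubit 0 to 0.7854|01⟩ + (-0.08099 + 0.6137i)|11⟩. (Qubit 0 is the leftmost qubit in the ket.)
(-0.08099 + 0.6137i)|01⟩ + 0.7854|11⟩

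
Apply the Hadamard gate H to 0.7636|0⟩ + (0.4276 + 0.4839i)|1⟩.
(0.8423 + 0.3422i)|0⟩ + (0.2376 - 0.3422i)|1⟩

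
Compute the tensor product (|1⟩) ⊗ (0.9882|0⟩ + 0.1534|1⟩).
0.9882|10⟩ + 0.1534|11⟩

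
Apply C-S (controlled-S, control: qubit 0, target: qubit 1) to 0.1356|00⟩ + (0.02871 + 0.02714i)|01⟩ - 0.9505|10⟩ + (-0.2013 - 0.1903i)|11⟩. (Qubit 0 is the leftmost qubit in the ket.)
0.1356|00⟩ + (0.02871 + 0.02714i)|01⟩ - 0.9505|10⟩ + (0.1903 - 0.2013i)|11⟩

C-S leaves the control-|0⟩ kets |00⟩, |01⟩ unchanged and applies S to qubit 1 on the control-|1⟩ pair (|10⟩, |11⟩).
S = [[1, 0], [0, i]].
With a = amp(|10⟩) = -0.9505 and b = amp(|11⟩) = (-0.2013 - 0.1903i):
new amp(|10⟩) = (1)·a = -0.9505
new amp(|11⟩) = (i)·b = (0.1903 - 0.2013i)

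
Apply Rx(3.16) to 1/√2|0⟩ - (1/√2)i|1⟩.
-0.7136|0⟩ - 0.7006i|1⟩

Rx(3.16) = [[cos(θ/2), −i·sin(θ/2)], [−i·sin(θ/2), cos(θ/2)]]; θ = 3.16, cos(θ/2) ≈ -0.00920354, sin(θ/2) ≈ 0.999958.
With a = amp(|0⟩) = 1/√2 and b = amp(|1⟩) = -(1/√2)i:
new amp(|0⟩) = (-0.00920354)·a + (-0.999958i)·b = -0.7136
new amp(|1⟩) = (-0.999958i)·a + (-0.00920354)·b = -0.7006i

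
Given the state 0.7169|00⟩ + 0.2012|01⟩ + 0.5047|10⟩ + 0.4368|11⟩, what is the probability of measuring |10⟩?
0.2547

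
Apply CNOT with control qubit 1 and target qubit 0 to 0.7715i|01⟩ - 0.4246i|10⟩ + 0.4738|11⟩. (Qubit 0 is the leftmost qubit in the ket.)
0.4738|01⟩ - 0.4246i|10⟩ + 0.7715i|11⟩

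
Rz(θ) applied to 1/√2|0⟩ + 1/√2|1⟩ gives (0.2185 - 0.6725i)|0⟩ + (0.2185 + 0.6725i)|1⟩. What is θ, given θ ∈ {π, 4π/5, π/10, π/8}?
4π/5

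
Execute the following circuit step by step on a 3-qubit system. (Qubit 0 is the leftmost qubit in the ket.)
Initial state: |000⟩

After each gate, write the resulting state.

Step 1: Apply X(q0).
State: |100⟩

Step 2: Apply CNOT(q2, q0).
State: |100⟩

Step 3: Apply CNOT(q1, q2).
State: |100⟩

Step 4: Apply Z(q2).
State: |100⟩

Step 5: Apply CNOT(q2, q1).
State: |100⟩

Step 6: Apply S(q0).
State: i|100⟩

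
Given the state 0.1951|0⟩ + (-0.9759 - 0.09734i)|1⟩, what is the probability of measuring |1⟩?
0.9619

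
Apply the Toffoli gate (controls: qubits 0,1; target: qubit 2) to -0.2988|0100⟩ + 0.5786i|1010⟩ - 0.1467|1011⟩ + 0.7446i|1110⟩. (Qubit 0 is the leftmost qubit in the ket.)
-0.2988|0100⟩ + 0.5786i|1010⟩ - 0.1467|1011⟩ + 0.7446i|1100⟩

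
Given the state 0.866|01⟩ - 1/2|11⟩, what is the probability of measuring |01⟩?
0.75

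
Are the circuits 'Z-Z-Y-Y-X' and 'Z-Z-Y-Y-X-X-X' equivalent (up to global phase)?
Yes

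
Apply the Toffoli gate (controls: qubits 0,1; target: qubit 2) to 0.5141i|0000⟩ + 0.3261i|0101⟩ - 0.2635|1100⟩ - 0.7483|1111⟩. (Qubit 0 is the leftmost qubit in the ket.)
0.5141i|0000⟩ + 0.3261i|0101⟩ - 0.7483|1101⟩ - 0.2635|1110⟩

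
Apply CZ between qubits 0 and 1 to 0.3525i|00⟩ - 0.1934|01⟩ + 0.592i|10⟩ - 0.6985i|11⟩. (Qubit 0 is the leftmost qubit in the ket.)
0.3525i|00⟩ - 0.1934|01⟩ + 0.592i|10⟩ + 0.6985i|11⟩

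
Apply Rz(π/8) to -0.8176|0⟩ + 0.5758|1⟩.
(-0.8019 + 0.1595i)|0⟩ + (0.5647 + 0.1123i)|1⟩

Rz(π/8) = [[e^(−iθ/2), 0], [0, e^(iθ/2)]] with e^(±iθ/2) = cos(θ/2) ± i·sin(θ/2); θ = π/8, cos(θ/2) ≈ 0.980785, sin(θ/2) ≈ 0.19509.
With a = amp(|0⟩) = -0.8176 and b = amp(|1⟩) = 0.5758:
new amp(|0⟩) = (0.980785 - 0.19509i)·a = (-0.8019 + 0.1595i)
new amp(|1⟩) = (0.980785 + 0.19509i)·b = (0.5647 + 0.1123i)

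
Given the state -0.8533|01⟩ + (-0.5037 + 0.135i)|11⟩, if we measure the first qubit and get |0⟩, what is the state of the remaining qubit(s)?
-|1⟩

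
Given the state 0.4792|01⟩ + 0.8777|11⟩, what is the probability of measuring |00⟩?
0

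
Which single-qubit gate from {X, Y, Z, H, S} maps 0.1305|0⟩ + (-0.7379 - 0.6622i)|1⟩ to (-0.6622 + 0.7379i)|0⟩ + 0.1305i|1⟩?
Y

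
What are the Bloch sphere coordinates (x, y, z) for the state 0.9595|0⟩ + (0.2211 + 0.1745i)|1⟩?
(0.4243, 0.3349, 0.8413)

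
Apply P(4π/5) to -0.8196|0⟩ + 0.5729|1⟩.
-0.8196|0⟩ + (-0.4635 + 0.3367i)|1⟩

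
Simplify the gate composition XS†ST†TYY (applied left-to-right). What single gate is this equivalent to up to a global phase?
X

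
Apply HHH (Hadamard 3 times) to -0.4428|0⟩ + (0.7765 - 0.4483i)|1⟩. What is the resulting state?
(0.236 - 0.317i)|0⟩ + (-0.8622 + 0.317i)|1⟩

H² = I, so H^3 = H: a single Hadamard. With (a, b) = (-0.4428, (0.7765 - 0.4483i)), H gives ((a + b)/√2, (a − b)/√2) = ((0.236 - 0.317i), (-0.8622 + 0.317i)).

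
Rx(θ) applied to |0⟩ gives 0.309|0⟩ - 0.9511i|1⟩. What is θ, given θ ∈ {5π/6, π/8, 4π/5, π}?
4π/5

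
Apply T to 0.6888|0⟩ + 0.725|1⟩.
0.6888|0⟩ + (0.5127 + 0.5127i)|1⟩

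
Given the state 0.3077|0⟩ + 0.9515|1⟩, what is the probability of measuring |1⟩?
0.9054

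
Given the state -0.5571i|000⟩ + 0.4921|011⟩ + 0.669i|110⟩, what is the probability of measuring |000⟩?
0.3104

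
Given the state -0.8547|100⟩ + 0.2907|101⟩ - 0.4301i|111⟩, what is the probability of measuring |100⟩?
0.7305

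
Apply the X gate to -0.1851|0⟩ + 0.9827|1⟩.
0.9827|0⟩ - 0.1851|1⟩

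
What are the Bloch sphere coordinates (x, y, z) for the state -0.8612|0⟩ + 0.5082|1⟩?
(-0.8753, 0, 0.4834)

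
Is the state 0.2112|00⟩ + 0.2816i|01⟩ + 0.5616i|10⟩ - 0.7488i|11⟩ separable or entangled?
Entangled

Writing the state as a|00⟩ + b|01⟩ + c|10⟩ + d|11⟩, it is a product state iff ad − bc = 0.
Here (a, b, c, d) = (0.2112, 0.2816i, 0.5616i, -0.7488i): ad − bc = (0.2112)(-0.7488i) − (0.2816i)(0.5616i) = (0.1581 - 0.1581i) ≠ 0, so the state is entangled.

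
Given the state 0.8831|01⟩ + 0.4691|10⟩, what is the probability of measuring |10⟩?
0.2201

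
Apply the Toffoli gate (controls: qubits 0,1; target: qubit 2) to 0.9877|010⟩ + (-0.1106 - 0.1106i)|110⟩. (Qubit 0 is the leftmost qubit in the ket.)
0.9877|010⟩ + (-0.1106 - 0.1106i)|111⟩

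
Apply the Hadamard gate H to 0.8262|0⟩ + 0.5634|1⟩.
0.9826|0⟩ + 0.1858|1⟩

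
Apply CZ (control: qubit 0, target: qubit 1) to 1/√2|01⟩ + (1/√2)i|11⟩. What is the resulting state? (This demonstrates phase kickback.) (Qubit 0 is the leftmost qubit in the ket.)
1/√2|01⟩ - (1/√2)i|11⟩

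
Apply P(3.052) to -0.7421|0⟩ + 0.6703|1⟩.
-0.7421|0⟩ + (-0.6676 + 0.05997i)|1⟩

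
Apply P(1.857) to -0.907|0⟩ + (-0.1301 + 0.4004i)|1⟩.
-0.907|0⟩ + (-0.3474 - 0.2378i)|1⟩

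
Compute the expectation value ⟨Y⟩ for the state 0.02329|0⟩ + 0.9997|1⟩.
0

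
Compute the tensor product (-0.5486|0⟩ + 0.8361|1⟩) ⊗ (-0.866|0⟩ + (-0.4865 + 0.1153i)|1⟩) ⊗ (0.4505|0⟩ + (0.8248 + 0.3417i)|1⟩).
0.214|000⟩ + (0.3919 + 0.1623i)|001⟩ + (0.1202 - 0.0285i)|010⟩ + (0.2417 + 0.03903i)|011⟩ - 0.3262|100⟩ + (-0.5972 - 0.2474i)|101⟩ + (-0.1832 + 0.04343i)|110⟩ + (-0.3684 - 0.05948i)|111⟩

amp(|b₁b₂…⟩) = product of the factor amplitudes for bits b₁, b₂, …; only kets whose every factor amplitude is nonzero survive.
|000⟩: (-0.5486)(-0.866)(0.4505) = 0.214
|001⟩: (-0.5486)(-0.866)(0.8248 + 0.3417i) = (0.3919 + 0.1623i)
|010⟩: (-0.5486)(-0.4865 + 0.1153i)(0.4505) = (0.1202 - 0.0285i)
|011⟩: (-0.5486)(-0.4865 + 0.1153i)(0.8248 + 0.3417i) = (0.2417 + 0.03903i)
|100⟩: (0.8361)(-0.866)(0.4505) = -0.3262
|101⟩: (0.8361)(-0.866)(0.8248 + 0.3417i) = (-0.5972 - 0.2474i)
|110⟩: (0.8361)(-0.4865 + 0.1153i)(0.4505) = (-0.1832 + 0.04343i)
|111⟩: (0.8361)(-0.4865 + 0.1153i)(0.8248 + 0.3417i) = (-0.3684 - 0.05948i)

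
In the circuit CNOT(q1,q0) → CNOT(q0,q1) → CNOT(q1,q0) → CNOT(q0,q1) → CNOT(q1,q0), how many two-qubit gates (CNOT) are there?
5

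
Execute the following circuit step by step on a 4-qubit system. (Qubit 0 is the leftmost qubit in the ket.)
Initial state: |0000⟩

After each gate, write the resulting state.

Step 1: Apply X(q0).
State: |1000⟩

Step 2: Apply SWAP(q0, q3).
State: |0001⟩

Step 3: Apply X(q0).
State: |1001⟩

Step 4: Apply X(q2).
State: |1011⟩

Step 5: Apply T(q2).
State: (1/√2 + (1/√2)i)|1011⟩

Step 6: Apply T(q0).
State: i|1011⟩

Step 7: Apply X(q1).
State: i|1111⟩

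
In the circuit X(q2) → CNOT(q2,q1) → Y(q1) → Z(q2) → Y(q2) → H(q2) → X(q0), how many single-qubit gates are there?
6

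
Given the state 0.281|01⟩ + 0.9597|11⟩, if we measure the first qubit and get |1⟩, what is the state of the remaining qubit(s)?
|1⟩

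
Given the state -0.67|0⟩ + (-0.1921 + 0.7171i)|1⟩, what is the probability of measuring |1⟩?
0.5511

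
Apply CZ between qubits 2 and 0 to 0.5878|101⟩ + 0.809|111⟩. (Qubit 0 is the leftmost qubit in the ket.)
-0.5878|101⟩ - 0.809|111⟩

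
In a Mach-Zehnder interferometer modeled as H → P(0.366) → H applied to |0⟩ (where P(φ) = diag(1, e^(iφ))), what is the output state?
(0.9669 + 0.1789i)|0⟩ + (0.03312 - 0.1789i)|1⟩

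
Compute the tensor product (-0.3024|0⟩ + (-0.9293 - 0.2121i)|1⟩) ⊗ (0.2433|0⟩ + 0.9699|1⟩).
-0.07357|00⟩ - 0.2933|01⟩ + (-0.2261 - 0.0516i)|10⟩ + (-0.9013 - 0.2057i)|11⟩

amp(|b₁b₂…⟩) = product of the factor amplitudes for bits b₁, b₂, …; only kets whose every factor amplitude is nonzero survive.
|00⟩: (-0.3024)(0.2433) = -0.07357
|01⟩: (-0.3024)(0.9699) = -0.2933
|10⟩: (-0.9293 - 0.2121i)(0.2433) = (-0.2261 - 0.0516i)
|11⟩: (-0.9293 - 0.2121i)(0.9699) = (-0.9013 - 0.2057i)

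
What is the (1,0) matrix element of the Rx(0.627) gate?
-0.3084i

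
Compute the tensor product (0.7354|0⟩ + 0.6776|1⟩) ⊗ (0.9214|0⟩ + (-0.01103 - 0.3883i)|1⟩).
0.6776|00⟩ + (-0.008111 - 0.2856i)|01⟩ + 0.6243|10⟩ + (-0.007474 - 0.2631i)|11⟩

amp(|b₁b₂…⟩) = product of the factor amplitudes for bits b₁, b₂, …; only kets whose every factor amplitude is nonzero survive.
|00⟩: (0.7354)(0.9214) = 0.6776
|01⟩: (0.7354)(-0.01103 - 0.3883i) = (-0.008111 - 0.2856i)
|10⟩: (0.6776)(0.9214) = 0.6243
|11⟩: (0.6776)(-0.01103 - 0.3883i) = (-0.007474 - 0.2631i)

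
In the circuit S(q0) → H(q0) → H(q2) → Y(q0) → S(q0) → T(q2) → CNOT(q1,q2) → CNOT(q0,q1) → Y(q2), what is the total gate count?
9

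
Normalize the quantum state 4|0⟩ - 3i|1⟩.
0.8|0⟩ - 0.6i|1⟩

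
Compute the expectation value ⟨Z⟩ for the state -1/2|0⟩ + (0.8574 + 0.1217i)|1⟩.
-0.4999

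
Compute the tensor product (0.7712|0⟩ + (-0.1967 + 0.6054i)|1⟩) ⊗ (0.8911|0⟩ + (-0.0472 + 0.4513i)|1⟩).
0.6872|00⟩ + (-0.0364 + 0.348i)|01⟩ + (-0.1753 + 0.5395i)|10⟩ + (-0.2639 - 0.1173i)|11⟩

amp(|b₁b₂…⟩) = product of the factor amplitudes for bits b₁, b₂, …; only kets whose every factor amplitude is nonzero survive.
|00⟩: (0.7712)(0.8911) = 0.6872
|01⟩: (0.7712)(-0.0472 + 0.4513i) = (-0.0364 + 0.348i)
|10⟩: (-0.1967 + 0.6054i)(0.8911) = (-0.1753 + 0.5395i)
|11⟩: (-0.1967 + 0.6054i)(-0.0472 + 0.4513i) = (-0.2639 - 0.1173i)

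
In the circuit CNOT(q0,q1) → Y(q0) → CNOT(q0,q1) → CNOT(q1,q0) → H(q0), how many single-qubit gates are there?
2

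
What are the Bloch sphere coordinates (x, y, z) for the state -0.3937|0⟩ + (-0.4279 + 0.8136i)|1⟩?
(0.3369, -0.6406, -0.69)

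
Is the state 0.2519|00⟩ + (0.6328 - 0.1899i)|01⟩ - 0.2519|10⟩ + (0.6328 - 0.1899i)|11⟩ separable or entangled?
Entangled

Writing the state as a|00⟩ + b|01⟩ + c|10⟩ + d|11⟩, it is a product state iff ad − bc = 0.
Here (a, b, c, d) = (0.2519, (0.6328 - 0.1899i), -0.2519, (0.6328 - 0.1899i)): ad − bc = (0.2519)(0.6328 - 0.1899i) − (0.6328 - 0.1899i)(-0.2519) = (0.3188 - 0.09567i) ≠ 0, so the state is entangled.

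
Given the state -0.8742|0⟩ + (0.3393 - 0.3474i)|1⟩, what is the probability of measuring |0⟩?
0.7642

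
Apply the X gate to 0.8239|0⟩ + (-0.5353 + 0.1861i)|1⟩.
(-0.5353 + 0.1861i)|0⟩ + 0.8239|1⟩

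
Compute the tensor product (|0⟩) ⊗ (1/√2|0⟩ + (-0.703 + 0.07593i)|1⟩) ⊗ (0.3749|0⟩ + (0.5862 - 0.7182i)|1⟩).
0.2651|000⟩ + (0.4145 - 0.5078i)|001⟩ + (-0.2636 + 0.02847i)|010⟩ + (-0.3576 + 0.5494i)|011⟩

amp(|b₁b₂…⟩) = product of the factor amplitudes for bits b₁, b₂, …; only kets whose every factor amplitude is nonzero survive.
|000⟩: (1)(1/√2)(0.3749) = 0.2651
|001⟩: (1)(1/√2)(0.5862 - 0.7182i) = (0.4145 - 0.5078i)
|010⟩: (1)(-0.703 + 0.07593i)(0.3749) = (-0.2636 + 0.02847i)
|011⟩: (1)(-0.703 + 0.07593i)(0.5862 - 0.7182i) = (-0.3576 + 0.5494i)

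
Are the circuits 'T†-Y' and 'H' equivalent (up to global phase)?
No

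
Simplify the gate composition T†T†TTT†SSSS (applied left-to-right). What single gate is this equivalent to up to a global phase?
T†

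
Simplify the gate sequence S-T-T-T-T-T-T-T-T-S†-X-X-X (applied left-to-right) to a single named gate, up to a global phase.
X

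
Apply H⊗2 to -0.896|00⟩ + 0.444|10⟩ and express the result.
-0.226|00⟩ - 0.226|01⟩ - 0.67|10⟩ - 0.67|11⟩

H⊗2 gives amp(|y⟩) = (1/2) Σ_x (−1)^(x·y) amp(|x⟩), where x·y is the number of positions in which both x and y have a 1.
|00⟩: (-0.896 + 0.444)/2 = -0.226
|01⟩: (-0.896 + 0.444)/2 = -0.226
|10⟩: (-0.896 - 0.444)/2 = -0.67
|11⟩: (-0.896 - 0.444)/2 = -0.67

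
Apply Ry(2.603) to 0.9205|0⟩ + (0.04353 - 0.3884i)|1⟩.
(0.2029 + 0.3744i)|0⟩ + (0.8989 - 0.1033i)|1⟩

Ry(2.603) = [[cos(θ/2), −sin(θ/2)], [sin(θ/2), cos(θ/2)]]; θ = 2.603, cos(θ/2) ≈ 0.266053, sin(θ/2) ≈ 0.963958.
With a = amp(|0⟩) = 0.9205 and b = amp(|1⟩) = (0.04353 - 0.3884i):
new amp(|0⟩) = (0.266053)·a + (-0.963958)·b = (0.2029 + 0.3744i)
new amp(|1⟩) = (0.963958)·a + (0.266053)·b = (0.8989 - 0.1033i)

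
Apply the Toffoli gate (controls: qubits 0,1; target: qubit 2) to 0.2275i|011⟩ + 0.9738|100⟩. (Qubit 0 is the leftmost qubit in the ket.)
0.2275i|011⟩ + 0.9738|100⟩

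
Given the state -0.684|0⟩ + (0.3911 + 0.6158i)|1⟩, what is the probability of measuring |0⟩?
0.4679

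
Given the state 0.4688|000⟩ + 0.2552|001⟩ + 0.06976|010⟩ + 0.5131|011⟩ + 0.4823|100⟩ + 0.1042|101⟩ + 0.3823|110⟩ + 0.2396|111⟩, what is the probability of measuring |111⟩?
0.05741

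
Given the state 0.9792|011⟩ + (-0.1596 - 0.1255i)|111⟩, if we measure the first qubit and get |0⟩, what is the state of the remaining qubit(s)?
|11⟩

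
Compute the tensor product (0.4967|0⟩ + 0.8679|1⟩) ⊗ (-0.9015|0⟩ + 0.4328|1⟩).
-0.4478|00⟩ + 0.215|01⟩ - 0.7824|10⟩ + 0.3756|11⟩

amp(|b₁b₂…⟩) = product of the factor amplitudes for bits b₁, b₂, …; only kets whose every factor amplitude is nonzero survive.
|00⟩: (0.4967)(-0.9015) = -0.4478
|01⟩: (0.4967)(0.4328) = 0.215
|10⟩: (0.8679)(-0.9015) = -0.7824
|11⟩: (0.8679)(0.4328) = 0.3756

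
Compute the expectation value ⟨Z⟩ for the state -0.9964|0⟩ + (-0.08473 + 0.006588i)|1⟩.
0.9856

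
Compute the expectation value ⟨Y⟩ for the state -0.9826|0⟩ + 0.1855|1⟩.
0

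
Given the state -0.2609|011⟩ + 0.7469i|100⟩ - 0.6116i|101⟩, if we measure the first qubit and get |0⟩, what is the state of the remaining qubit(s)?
-|11⟩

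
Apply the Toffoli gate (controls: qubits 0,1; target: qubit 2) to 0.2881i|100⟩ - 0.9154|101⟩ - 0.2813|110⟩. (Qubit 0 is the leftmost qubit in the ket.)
0.2881i|100⟩ - 0.9154|101⟩ - 0.2813|111⟩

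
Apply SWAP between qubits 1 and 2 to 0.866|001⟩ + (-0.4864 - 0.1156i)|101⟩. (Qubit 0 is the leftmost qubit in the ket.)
0.866|010⟩ + (-0.4864 - 0.1156i)|110⟩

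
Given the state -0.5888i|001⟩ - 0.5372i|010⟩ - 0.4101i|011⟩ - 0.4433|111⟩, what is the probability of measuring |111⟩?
0.1965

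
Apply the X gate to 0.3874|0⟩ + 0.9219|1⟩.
0.9219|0⟩ + 0.3874|1⟩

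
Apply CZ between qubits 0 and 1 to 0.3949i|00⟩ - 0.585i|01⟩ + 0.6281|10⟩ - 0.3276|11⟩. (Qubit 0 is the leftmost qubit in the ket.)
0.3949i|00⟩ - 0.585i|01⟩ + 0.6281|10⟩ + 0.3276|11⟩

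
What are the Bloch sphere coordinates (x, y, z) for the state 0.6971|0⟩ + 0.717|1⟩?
(0.9996, 0, -0.02814)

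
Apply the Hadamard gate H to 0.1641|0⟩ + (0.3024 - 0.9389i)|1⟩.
(0.3299 - 0.6639i)|0⟩ + (-0.09779 + 0.6639i)|1⟩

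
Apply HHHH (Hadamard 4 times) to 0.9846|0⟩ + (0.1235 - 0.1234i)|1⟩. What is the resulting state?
0.9846|0⟩ + (0.1235 - 0.1234i)|1⟩

H² = I, so an even number of Hadamards cancels: H^4 = I and the state is unchanged.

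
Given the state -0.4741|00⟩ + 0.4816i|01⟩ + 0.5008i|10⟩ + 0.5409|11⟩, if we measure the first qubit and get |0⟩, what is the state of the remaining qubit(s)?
-0.7015|0⟩ + 0.7126i|1⟩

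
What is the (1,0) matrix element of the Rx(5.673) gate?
-0.3004i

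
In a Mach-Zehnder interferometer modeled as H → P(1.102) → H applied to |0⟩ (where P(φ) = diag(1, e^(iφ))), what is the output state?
(0.7259 + 0.4461i)|0⟩ + (0.2741 - 0.4461i)|1⟩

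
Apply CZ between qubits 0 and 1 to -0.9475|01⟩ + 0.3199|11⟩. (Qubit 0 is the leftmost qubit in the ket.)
-0.9475|01⟩ - 0.3199|11⟩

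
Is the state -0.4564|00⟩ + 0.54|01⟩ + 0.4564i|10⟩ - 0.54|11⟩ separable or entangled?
Entangled

Writing the state as a|00⟩ + b|01⟩ + c|10⟩ + d|11⟩, it is a product state iff ad − bc = 0.
Here (a, b, c, d) = (-0.4564, 0.54, 0.4564i, -0.54): ad − bc = (-0.4564)(-0.54) − (0.54)(0.4564i) = (0.2465 - 0.2465i) ≠ 0, so the state is entangled.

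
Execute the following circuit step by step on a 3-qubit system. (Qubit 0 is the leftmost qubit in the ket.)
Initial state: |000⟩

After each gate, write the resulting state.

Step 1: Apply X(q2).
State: |001⟩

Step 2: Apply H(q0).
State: 1/√2|001⟩ + 1/√2|101⟩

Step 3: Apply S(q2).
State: (1/√2)i|001⟩ + (1/√2)i|101⟩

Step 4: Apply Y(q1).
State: -1/√2|011⟩ - 1/√2|111⟩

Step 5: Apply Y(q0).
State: (1/√2)i|011⟩ - (1/√2)i|111⟩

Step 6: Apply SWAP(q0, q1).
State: (1/√2)i|101⟩ - (1/√2)i|111⟩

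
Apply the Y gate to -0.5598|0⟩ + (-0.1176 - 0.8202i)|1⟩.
(-0.8202 + 0.1176i)|0⟩ - 0.5598i|1⟩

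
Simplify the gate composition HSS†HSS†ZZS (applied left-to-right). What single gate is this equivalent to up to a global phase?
S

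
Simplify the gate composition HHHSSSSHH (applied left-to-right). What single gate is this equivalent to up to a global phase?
H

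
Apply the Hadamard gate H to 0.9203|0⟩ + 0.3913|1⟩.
0.9274|0⟩ + 0.3741|1⟩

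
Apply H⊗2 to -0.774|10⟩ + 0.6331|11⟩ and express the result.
-0.07045|00⟩ - 0.7036|01⟩ + 0.07045|10⟩ + 0.7036|11⟩

H⊗2 gives amp(|y⟩) = (1/2) Σ_x (−1)^(x·y) amp(|x⟩), where x·y is the number of positions in which both x and y have a 1.
|00⟩: (-0.774 + 0.6331)/2 = -0.07045
|01⟩: (-0.774 - 0.6331)/2 = -0.7036
|10⟩: (0.774 - 0.6331)/2 = 0.07045
|11⟩: (0.774 + 0.6331)/2 = 0.7036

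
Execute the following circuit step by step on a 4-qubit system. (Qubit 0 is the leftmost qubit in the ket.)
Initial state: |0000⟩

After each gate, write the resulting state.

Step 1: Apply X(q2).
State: |0010⟩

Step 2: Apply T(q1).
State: |0010⟩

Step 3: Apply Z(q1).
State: |0010⟩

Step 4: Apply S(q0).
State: |0010⟩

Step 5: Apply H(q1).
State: 1/√2|0010⟩ + 1/√2|0110⟩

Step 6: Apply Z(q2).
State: -1/√2|0010⟩ - 1/√2|0110⟩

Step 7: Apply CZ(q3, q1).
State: -1/√2|0010⟩ - 1/√2|0110⟩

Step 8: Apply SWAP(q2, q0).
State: -1/√2|1000⟩ - 1/√2|1100⟩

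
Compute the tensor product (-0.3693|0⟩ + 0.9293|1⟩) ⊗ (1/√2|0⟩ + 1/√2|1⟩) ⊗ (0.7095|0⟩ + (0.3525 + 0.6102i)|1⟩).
-0.1853|000⟩ + (-0.09205 - 0.1593i)|001⟩ - 0.1853|010⟩ + (-0.09205 - 0.1593i)|011⟩ + 0.4662|100⟩ + (0.2316 + 0.401i)|101⟩ + 0.4662|110⟩ + (0.2316 + 0.401i)|111⟩

amp(|b₁b₂…⟩) = product of the factor amplitudes for bits b₁, b₂, …; only kets whose every factor amplitude is nonzero survive.
|000⟩: (-0.3693)(1/√2)(0.7095) = -0.1853
|001⟩: (-0.3693)(1/√2)(0.3525 + 0.6102i) = (-0.09205 - 0.1593i)
|010⟩: (-0.3693)(1/√2)(0.7095) = -0.1853
|011⟩: (-0.3693)(1/√2)(0.3525 + 0.6102i) = (-0.09205 - 0.1593i)
|100⟩: (0.9293)(1/√2)(0.7095) = 0.4662
|101⟩: (0.9293)(1/√2)(0.3525 + 0.6102i) = (0.2316 + 0.401i)
|110⟩: (0.9293)(1/√2)(0.7095) = 0.4662
|111⟩: (0.9293)(1/√2)(0.3525 + 0.6102i) = (0.2316 + 0.401i)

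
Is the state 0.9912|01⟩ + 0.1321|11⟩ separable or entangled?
Separable

Writing the state as a|00⟩ + b|01⟩ + c|10⟩ + d|11⟩, it is a product state iff ad − bc = 0.
Here (a, b, c, d) = (0, 0.9912, 0, 0.1321): ad − bc = (0)(0.1321) − (0.9912)(0) = 0, so the state is separable.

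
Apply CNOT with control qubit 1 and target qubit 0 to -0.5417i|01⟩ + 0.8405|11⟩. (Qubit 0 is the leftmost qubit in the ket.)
0.8405|01⟩ - 0.5417i|11⟩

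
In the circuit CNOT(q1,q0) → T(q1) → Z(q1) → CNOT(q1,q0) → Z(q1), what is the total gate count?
5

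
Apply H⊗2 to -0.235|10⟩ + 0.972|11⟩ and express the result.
0.3685|00⟩ - 0.6035|01⟩ - 0.3685|10⟩ + 0.6035|11⟩

H⊗2 gives amp(|y⟩) = (1/2) Σ_x (−1)^(x·y) amp(|x⟩), where x·y is the number of positions in which both x and y have a 1.
|00⟩: (-0.235 + 0.972)/2 = 0.3685
|01⟩: (-0.235 - 0.972)/2 = -0.6035
|10⟩: (0.235 - 0.972)/2 = -0.3685
|11⟩: (0.235 + 0.972)/2 = 0.6035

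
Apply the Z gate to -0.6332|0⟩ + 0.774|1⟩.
-0.6332|0⟩ - 0.774|1⟩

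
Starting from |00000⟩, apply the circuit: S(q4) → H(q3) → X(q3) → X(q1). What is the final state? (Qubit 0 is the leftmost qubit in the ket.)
1/√2|01000⟩ + 1/√2|01010⟩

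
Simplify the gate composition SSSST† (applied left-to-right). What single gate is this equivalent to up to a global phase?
T†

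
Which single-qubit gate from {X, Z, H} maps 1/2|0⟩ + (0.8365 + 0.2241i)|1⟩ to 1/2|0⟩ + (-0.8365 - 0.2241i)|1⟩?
Z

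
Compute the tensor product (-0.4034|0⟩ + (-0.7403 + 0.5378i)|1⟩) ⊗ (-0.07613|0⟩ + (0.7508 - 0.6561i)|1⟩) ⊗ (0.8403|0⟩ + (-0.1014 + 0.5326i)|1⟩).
0.02581|000⟩ + (-0.003114 + 0.01636i)|001⟩ + (-0.2545 + 0.2224i)|010⟩ + (-0.1103 - 0.1881i)|011⟩ + (0.04736 - 0.0344i)|100⟩ + (0.01609 + 0.03417i)|101⟩ + (-0.1706 + 0.7474i)|110⟩ + (-0.4532 - 0.1983i)|111⟩

amp(|b₁b₂…⟩) = product of the factor amplitudes for bits b₁, b₂, …; only kets whose every factor amplitude is nonzero survive.
|000⟩: (-0.4034)(-0.07613)(0.8403) = 0.02581
|001⟩: (-0.4034)(-0.07613)(-0.1014 + 0.5326i) = (-0.003114 + 0.01636i)
|010⟩: (-0.4034)(0.7508 - 0.6561i)(0.8403) = (-0.2545 + 0.2224i)
|011⟩: (-0.4034)(0.7508 - 0.6561i)(-0.1014 + 0.5326i) = (-0.1103 - 0.1881i)
|100⟩: (-0.7403 + 0.5378i)(-0.07613)(0.8403) = (0.04736 - 0.0344i)
|101⟩: (-0.7403 + 0.5378i)(-0.07613)(-0.1014 + 0.5326i) = (0.01609 + 0.03417i)
|110⟩: (-0.7403 + 0.5378i)(0.7508 - 0.6561i)(0.8403) = (-0.1706 + 0.7474i)
|111⟩: (-0.7403 + 0.5378i)(0.7508 - 0.6561i)(-0.1014 + 0.5326i) = (-0.4532 - 0.1983i)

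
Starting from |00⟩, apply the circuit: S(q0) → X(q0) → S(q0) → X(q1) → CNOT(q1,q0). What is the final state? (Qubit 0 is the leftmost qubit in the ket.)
i|01⟩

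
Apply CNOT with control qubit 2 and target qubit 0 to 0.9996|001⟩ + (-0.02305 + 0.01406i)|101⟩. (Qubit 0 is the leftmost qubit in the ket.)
(-0.02305 + 0.01406i)|001⟩ + 0.9996|101⟩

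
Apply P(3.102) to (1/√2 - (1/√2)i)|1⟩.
(-0.6786 + 0.7345i)|1⟩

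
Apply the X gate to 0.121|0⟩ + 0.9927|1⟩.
0.9927|0⟩ + 0.121|1⟩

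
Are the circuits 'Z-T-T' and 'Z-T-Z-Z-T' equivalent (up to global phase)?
Yes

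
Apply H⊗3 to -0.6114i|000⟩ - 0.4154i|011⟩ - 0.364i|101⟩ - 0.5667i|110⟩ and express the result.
-0.6921i|000⟩ - 0.141i|001⟩ + 0.002369i|010⟩ - 0.03398i|011⟩ - 0.03398i|100⟩ + 0.002369i|101⟩ - 0.141i|110⟩ - 0.6921i|111⟩

H⊗3 gives amp(|y⟩) = (1/2√2) Σ_x (−1)^(x·y) amp(|x⟩), where x·y is the number of positions in which both x and y have a 1.
|000⟩: (-0.6114i - 0.4154i - 0.364i - 0.5667i)/(2√2) = -0.6921i
|001⟩: (-0.6114i + 0.4154i + 0.364i - 0.5667i)/(2√2) = -0.141i
|010⟩: (-0.6114i + 0.4154i - 0.364i + 0.5667i)/(2√2) = 0.002369i
|011⟩: (-0.6114i - 0.4154i + 0.364i + 0.5667i)/(2√2) = -0.03398i
|100⟩: (-0.6114i - 0.4154i + 0.364i + 0.5667i)/(2√2) = -0.03398i
|101⟩: (-0.6114i + 0.4154i - 0.364i + 0.5667i)/(2√2) = 0.002369i
|110⟩: (-0.6114i + 0.4154i + 0.364i - 0.5667i)/(2√2) = -0.141i
|111⟩: (-0.6114i - 0.4154i - 0.364i - 0.5667i)/(2√2) = -0.6921i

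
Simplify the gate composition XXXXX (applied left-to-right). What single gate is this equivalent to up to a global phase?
X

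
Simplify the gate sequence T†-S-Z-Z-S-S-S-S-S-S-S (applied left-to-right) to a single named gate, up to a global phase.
T†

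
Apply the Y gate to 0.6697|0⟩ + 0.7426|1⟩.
-0.7426i|0⟩ + 0.6697i|1⟩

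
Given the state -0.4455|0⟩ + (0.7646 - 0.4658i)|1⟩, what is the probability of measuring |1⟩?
0.8016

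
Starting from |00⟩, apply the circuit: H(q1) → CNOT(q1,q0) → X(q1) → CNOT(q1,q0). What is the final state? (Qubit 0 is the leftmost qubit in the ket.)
1/√2|10⟩ + 1/√2|11⟩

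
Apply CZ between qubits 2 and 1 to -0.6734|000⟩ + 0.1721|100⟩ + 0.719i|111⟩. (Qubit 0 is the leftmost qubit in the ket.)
-0.6734|000⟩ + 0.1721|100⟩ - 0.719i|111⟩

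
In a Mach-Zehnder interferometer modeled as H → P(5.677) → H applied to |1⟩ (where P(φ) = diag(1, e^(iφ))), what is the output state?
(0.08909 + 0.2849i)|0⟩ + (0.9109 - 0.2849i)|1⟩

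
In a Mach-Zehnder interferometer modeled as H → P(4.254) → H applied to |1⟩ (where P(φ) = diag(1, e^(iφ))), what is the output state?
(0.7213 + 0.4484i)|0⟩ + (0.2787 - 0.4484i)|1⟩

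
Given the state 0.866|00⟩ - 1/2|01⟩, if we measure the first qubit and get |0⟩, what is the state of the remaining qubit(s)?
0.866|0⟩ - 0.5|1⟩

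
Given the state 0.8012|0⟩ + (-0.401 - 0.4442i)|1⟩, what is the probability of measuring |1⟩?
0.3581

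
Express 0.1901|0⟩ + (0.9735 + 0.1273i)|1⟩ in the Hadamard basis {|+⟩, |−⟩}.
(0.8228 + 0.09001i)|+⟩ + (-0.5539 - 0.09001i)|−⟩

With |ψ⟩ = α|0⟩ + β|1⟩, the Hadamard-basis coefficients are ⟨+|ψ⟩ = (α + β)/√2 and ⟨−|ψ⟩ = (α − β)/√2.
Here α = 0.1901, β = (0.9735 + 0.1273i): (α + β)/√2 = (0.8228 + 0.09001i), (α − β)/√2 = (-0.5539 - 0.09001i).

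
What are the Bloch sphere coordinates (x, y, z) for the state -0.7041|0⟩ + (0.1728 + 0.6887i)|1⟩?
(-0.2433, -0.9698, -0.008411)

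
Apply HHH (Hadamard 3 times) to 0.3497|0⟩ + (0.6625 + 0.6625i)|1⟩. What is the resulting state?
(0.7157 + 0.4685i)|0⟩ + (-0.2212 - 0.4685i)|1⟩

H² = I, so H^3 = H: a single Hadamard. With (a, b) = (0.3497, (0.6625 + 0.6625i)), H gives ((a + b)/√2, (a − b)/√2) = ((0.7157 + 0.4685i), (-0.2212 - 0.4685i)).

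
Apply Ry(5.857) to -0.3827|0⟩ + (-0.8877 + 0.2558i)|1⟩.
(0.5618 - 0.0541i)|0⟩ + (0.7867 - 0.25i)|1⟩

Ry(5.857) = [[cos(θ/2), −sin(θ/2)], [sin(θ/2), cos(θ/2)]]; θ = 5.857, cos(θ/2) ≈ -0.977382, sin(θ/2) ≈ 0.211484.
With a = amp(|0⟩) = -0.3827 and b = amp(|1⟩) = (-0.8877 + 0.2558i):
new amp(|0⟩) = (-0.977382)·a + (-0.211484)·b = (0.5618 - 0.0541i)
new amp(|1⟩) = (0.211484)·a + (-0.977382)·b = (0.7867 - 0.25i)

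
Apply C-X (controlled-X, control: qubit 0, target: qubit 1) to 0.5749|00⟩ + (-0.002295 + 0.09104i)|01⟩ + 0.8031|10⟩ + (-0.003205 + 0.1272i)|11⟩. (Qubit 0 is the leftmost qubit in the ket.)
0.5749|00⟩ + (-0.002295 + 0.09104i)|01⟩ + (-0.003205 + 0.1272i)|10⟩ + 0.8031|11⟩

C-X leaves the control-|0⟩ kets |00⟩, |01⟩ unchanged and applies X to qubit 1 on the control-|1⟩ pair (|10⟩, |11⟩).
X = [[0, 1], [1, 0]].
With a = amp(|10⟩) = 0.8031 and b = amp(|11⟩) = (-0.003205 + 0.1272i):
new amp(|10⟩) = (1)·b = (-0.003205 + 0.1272i)
new amp(|11⟩) = (1)·a = 0.8031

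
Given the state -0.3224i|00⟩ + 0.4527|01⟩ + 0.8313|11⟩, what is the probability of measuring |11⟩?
0.6911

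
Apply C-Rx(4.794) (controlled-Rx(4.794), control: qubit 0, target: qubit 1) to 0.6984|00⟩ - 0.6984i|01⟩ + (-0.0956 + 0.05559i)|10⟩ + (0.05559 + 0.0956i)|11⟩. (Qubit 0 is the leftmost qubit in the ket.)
0.6984|00⟩ - 0.6984i|01⟩ + (0.1351 - 0.07855i)|10⟩ + (-0.003207 - 0.005515i)|11⟩

C-Rx(4.794) leaves the control-|0⟩ kets |00⟩, |01⟩ unchanged and applies Rx(4.794) to qubit 1 on the control-|1⟩ pair (|10⟩, |11⟩).
Rx(4.794) = [[cos(θ/2), −i·sin(θ/2)], [−i·sin(θ/2), cos(θ/2)]]; θ = 4.794, cos(θ/2) ≈ -0.735364, sin(θ/2) ≈ 0.677672.
With a = amp(|10⟩) = (-0.0956 + 0.05559i) and b = amp(|11⟩) = (0.05559 + 0.0956i):
new amp(|10⟩) = (-0.735364)·a + (-0.677672i)·b = (0.1351 - 0.07855i)
new amp(|11⟩) = (-0.677672i)·a + (-0.735364)·b = (-0.003207 - 0.005515i)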